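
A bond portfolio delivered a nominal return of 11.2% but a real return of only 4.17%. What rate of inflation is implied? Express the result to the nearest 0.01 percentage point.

6.75%

From (1+r_nom) = (1+r_real)(1+π), we get 1+π = (1 + 11.2%)/(1 + 4.17%) = 1.112/1.0417 ≈ 1.06749.
So π ≈ 6.7486%.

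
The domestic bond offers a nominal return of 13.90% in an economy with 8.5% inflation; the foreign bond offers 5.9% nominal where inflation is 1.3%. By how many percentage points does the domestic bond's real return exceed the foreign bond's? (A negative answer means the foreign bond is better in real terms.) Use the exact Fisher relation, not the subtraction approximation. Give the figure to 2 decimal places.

The domestic bond real return: 1.1390/1.085 − 1 = 4.977%.
The foreign bond real return: 1.059/1.013 − 1 = 4.541%.
Difference: 4.977 − 4.541 = 0.436 pp.

0.44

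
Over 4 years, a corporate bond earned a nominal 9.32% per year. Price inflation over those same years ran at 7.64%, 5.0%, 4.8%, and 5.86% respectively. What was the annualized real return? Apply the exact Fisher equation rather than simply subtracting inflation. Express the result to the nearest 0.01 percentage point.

3.31%

Cumulative inflation factor: 1.0764 × 1.050 × 1.048 × 1.0586 ≈ 1.25388.
Nominal growth factor: 1.42823. Real growth factor = 1.42823 / 1.25388 ≈ 1.13905.
Annualized: 1.13905^(1/4) − 1 ≈ 0.03308.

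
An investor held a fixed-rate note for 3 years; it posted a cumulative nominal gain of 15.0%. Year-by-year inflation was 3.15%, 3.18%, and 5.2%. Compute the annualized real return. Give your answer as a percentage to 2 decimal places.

0.90%

Cumulative inflation factor: 1.0315 × 1.0318 × 1.052 ≈ 1.11965.
Nominal growth factor: 1.15000. Real growth factor = 1.15000 / 1.11965 ≈ 1.02711.
Annualized: 1.02711^(1/3) − 1 ≈ 0.00896.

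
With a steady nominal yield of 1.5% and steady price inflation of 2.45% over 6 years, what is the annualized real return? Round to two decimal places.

With constant rates the annual real return is the same each year: (1+1.5%)/(1+2.45%) − 1 = -0.00927.

-0.93%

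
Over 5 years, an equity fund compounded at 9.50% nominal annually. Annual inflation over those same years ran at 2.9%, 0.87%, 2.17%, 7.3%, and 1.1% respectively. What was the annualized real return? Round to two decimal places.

Cumulative inflation factor: 1.029 × 1.0087 × 1.0217 × 1.073 × 1.011 ≈ 1.15041.
Nominal growth factor: 1.57424. Real growth factor = 1.57424 / 1.15041 ≈ 1.36842.
Annualized: 1.36842^(1/5) − 1 ≈ 0.06474.

6.47%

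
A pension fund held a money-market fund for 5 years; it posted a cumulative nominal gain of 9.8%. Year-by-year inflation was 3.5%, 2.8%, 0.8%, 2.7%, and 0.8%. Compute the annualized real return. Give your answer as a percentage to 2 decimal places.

-0.22%

Cumulative inflation factor: 1.035 × 1.028 × 1.008 × 1.027 × 1.008 ≈ 1.11026.
Nominal growth factor: 1.09800. Real growth factor = 1.09800 / 1.11026 ≈ 0.98896.
Annualized: 0.98896^(1/5) − 1 ≈ -0.00222.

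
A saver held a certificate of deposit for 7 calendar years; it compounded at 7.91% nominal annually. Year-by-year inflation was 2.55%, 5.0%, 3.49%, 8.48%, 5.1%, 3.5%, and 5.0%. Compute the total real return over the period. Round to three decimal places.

23.403%

Cumulative inflation factor: 1.0255 × 1.050 × 1.0349 × 1.0848 × 1.051 × 1.035 × 1.050 ≈ 1.38072.
Nominal growth factor: 1.70385. Real growth factor = 1.70385 / 1.38072 ≈ 1.23403.
Total real return ≈ 23.4032%.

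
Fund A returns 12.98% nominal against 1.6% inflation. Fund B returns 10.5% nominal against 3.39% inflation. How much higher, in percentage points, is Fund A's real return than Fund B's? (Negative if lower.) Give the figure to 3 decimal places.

4.324

Fund A real return: 1.1298/1.016 − 1 = 11.2008%.
Fund B real return: 1.105/1.0339 − 1 = 6.8769%.
Difference: 11.2008 − 6.8769 = 4.3239 pp.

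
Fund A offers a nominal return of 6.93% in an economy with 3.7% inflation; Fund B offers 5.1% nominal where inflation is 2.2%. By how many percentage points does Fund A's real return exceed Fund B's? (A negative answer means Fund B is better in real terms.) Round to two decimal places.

Fund A real return: 1.0693/1.037 − 1 = 3.115%.
Fund B real return: 1.051/1.022 − 1 = 2.838%.
Difference: 3.115 − 2.838 = 0.277 pp.

0.28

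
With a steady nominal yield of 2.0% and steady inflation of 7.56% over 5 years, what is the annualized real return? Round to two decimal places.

-5.17%

With constant rates the annual real return is the same each year: (1+2.0%)/(1+7.56%) − 1 = -0.05169.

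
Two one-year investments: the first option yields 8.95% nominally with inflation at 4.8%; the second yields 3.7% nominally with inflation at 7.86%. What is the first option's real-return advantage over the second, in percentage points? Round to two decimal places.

The first option real return: 1.0895/1.048 − 1 = 3.960%.
The second real return: 1.037/1.0786 − 1 = -3.857%.
Difference: 3.960 − (-3.857) = 7.817 pp.

7.82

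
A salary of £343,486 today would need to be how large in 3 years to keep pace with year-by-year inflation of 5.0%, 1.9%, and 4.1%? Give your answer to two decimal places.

Cumulative price-level factor: 1.050 × 1.019 × 1.041 = 1.11381795.
Multiplying £343,486 by the price-level factor gives the future nominal sum.

£382,580.87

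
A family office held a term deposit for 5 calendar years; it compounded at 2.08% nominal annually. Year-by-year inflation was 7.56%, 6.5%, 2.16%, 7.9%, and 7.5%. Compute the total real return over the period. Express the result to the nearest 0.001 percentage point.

-18.343%

Cumulative inflation factor: 1.0756 × 1.065 × 1.0216 × 1.079 × 1.075 ≈ 1.35741.
Nominal growth factor: 1.10842. Real growth factor = 1.10842 / 1.35741 ≈ 0.81657.
Total real return ≈ -18.3432%.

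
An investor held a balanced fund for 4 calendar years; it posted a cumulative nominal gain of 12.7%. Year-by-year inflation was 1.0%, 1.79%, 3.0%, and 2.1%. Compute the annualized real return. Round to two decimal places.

Cumulative inflation factor: 1.010 × 1.0179 × 1.030 × 1.021 ≈ 1.08116.
Nominal growth factor: 1.12700. Real growth factor = 1.12700 / 1.08116 ≈ 1.04240.
Annualized: 1.04240^(1/4) − 1 ≈ 0.01044.

1.04%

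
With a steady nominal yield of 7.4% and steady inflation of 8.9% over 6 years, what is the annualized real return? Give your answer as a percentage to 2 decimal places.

With constant rates the annual real return is the same each year: (1+7.4%)/(1+8.9%) − 1 = -0.01377.

-1.38%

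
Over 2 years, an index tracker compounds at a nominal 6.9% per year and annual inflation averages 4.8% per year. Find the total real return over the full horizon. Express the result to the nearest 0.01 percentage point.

The annual real rate is (1+6.9%)/(1+4.8%) − 1 = 2.0038%.
Compounded over 2 years: (1 + 0.020038)^2 − 1 ≈ 0.04048.

4.05%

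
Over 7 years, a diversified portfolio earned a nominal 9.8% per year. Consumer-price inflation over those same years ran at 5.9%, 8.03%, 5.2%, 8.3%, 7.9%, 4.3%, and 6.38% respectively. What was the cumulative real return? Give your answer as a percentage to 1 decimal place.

23.3%

Cumulative inflation factor: 1.059 × 1.0803 × 1.052 × 1.083 × 1.079 × 1.043 × 1.0638 ≈ 1.56045.
Nominal growth factor: 1.92405. Real growth factor = 1.92405 / 1.56045 ≈ 1.23301.
Total real return ≈ 23.3009%.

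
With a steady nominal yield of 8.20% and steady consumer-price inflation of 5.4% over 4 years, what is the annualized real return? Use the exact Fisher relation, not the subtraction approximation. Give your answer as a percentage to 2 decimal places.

2.66%

With constant rates the annual real return is the same each year: (1+8.20%)/(1+5.4%) − 1 = 0.02657.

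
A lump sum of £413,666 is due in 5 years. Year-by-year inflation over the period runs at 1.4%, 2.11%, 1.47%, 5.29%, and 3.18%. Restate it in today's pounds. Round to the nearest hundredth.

£362,429.29

Price-level factor over 5 years: 1.014 × 1.0211 × 1.0147 × 1.0529 × 1.0318 ≈ 1.1413702300.
Purchasing power today: £413,666 divided by that factor.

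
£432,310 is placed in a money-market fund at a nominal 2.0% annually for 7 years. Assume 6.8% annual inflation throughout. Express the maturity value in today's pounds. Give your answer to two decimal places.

Nominal value at maturity: £432,310 × (1 + 2.0%)^7 ≈ £496,588.30.
Price-level factor over 7 years: (1 + 6.8%)^7 ≈ 1.5848886996.
The maturity value deflated by that factor is the answer in today's purchasing power.

£313,326.92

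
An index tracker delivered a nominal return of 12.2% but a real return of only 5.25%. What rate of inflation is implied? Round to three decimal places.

From (1+r_nom) = (1+r_real)(1+π), we get 1+π = (1 + 12.2%)/(1 + 5.25%) = 1.122/1.0525 ≈ 1.06603.
So π ≈ 6.6033%.

6.603%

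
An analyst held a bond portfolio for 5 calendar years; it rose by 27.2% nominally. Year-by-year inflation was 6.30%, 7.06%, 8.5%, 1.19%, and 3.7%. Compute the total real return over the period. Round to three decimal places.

Cumulative inflation factor: 1.0630 × 1.0706 × 1.085 × 1.0119 × 1.037 ≈ 1.29571.
Nominal growth factor: 1.27200. Real growth factor = 1.27200 / 1.29571 ≈ 0.98170.
Total real return ≈ -1.8296%.

-1.830%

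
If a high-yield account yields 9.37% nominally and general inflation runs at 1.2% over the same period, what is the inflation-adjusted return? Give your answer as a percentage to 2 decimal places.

8.07%

Real return via the Fisher equation: (1 + 9.37%)/(1 + 1.2%) − 1 = 1.0937/1.012 − 1 ≈ 0.08073.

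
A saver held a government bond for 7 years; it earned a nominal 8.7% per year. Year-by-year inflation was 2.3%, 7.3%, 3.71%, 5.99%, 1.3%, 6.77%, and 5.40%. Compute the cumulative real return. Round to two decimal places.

Cumulative inflation factor: 1.023 × 1.073 × 1.0371 × 1.0599 × 1.013 × 1.0677 × 1.0540 ≈ 1.37550.
Nominal growth factor: 1.79311. Real growth factor = 1.79311 / 1.37550 ≈ 1.30361.
Total real return ≈ 30.3607%.

30.36%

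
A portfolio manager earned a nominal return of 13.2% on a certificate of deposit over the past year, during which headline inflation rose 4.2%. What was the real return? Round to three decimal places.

Real return via the Fisher equation: (1 + 13.2%)/(1 + 4.2%) − 1 = 1.132/1.042 − 1 ≈ 0.08637.

8.637%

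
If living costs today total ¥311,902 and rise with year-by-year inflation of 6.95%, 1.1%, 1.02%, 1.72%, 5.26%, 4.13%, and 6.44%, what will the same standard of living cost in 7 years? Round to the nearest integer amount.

Cumulative price-level factor: 1.0695 × 1.011 × 1.0102 × 1.0172 × 1.0526 × 1.0413 × 1.0644 ≈ 1.2962529571.
Multiplying ¥311,902 by the price-level factor gives the future nominal sum.

¥404,304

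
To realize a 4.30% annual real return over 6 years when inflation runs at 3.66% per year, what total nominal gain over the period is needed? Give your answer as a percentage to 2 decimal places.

Required annual nominal rate: (1+4.30%)(1+3.66%) − 1 = 8.11738%.
Cumulative over 6 years: (1 + 0.0811738)^6 − 1 ≈ 0.59725.

59.73%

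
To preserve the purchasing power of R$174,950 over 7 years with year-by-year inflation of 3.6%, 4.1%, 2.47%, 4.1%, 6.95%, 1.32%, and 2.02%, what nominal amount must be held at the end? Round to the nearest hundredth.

Cumulative price-level factor: 1.036 × 1.041 × 1.0247 × 1.041 × 1.0695 × 1.0132 × 1.0202 ≈ 1.2718012276.
The nominal amount required is R$174,950 scaled up by that factor.

R$222,501.62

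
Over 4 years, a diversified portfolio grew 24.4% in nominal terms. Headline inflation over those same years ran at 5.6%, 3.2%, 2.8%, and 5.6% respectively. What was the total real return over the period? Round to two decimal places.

Cumulative inflation factor: 1.056 × 1.032 × 1.028 × 1.056 ≈ 1.18304.
Nominal growth factor: 1.24400. Real growth factor = 1.24400 / 1.18304 ≈ 1.05153.
Total real return ≈ 5.1525%.

5.15%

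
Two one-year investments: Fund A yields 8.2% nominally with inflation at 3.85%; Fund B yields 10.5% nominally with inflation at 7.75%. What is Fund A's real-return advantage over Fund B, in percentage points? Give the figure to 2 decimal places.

Fund A real return: 1.082/1.0385 − 1 = 4.189%.
Fund B real return: 1.105/1.0775 − 1 = 2.552%.
Difference: 4.189 − 2.552 = 1.637 pp.

1.64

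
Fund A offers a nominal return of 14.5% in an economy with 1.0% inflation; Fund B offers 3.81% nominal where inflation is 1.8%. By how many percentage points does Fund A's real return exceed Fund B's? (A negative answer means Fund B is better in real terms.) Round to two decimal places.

11.39

Fund A real return: 1.145/1.010 − 1 = 13.366%.
Fund B real return: 1.0381/1.018 − 1 = 1.974%.
Difference: 13.366 − 1.974 = 11.392 pp.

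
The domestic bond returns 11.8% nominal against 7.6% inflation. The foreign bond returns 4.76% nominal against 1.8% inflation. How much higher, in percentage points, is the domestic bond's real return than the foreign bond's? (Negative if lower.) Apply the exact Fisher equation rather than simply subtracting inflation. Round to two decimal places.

1.00

The domestic bond real return: 1.118/1.076 − 1 = 3.903%.
The foreign bond real return: 1.0476/1.018 − 1 = 2.908%.
Difference: 3.903 − 2.908 = 0.995 pp.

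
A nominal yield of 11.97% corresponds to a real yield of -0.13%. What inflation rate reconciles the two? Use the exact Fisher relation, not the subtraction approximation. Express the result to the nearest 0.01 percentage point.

From (1+r_nom) = (1+r_real)(1+π), we get 1+π = (1 + 11.97%)/(1 − 0.13%) = 1.1197/0.9987 ≈ 1.12116.
So π ≈ 12.1158%.

12.12%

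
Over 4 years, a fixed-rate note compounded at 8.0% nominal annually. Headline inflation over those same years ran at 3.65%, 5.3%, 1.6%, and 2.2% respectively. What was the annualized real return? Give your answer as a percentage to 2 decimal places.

4.67%

Cumulative inflation factor: 1.0365 × 1.053 × 1.016 × 1.022 ≈ 1.13329.
Nominal growth factor: 1.36049. Real growth factor = 1.36049 / 1.13329 ≈ 1.20047.
Annualized: 1.20047^(1/4) − 1 ≈ 0.04674.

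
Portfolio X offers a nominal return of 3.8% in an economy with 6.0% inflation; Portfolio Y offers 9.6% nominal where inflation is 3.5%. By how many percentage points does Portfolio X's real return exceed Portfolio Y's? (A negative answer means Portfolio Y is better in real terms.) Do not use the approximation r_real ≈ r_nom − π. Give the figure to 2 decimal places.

-7.97

Portfolio X real return: 1.038/1.060 − 1 = -2.075%.
Portfolio Y real return: 1.096/1.035 − 1 = 5.894%.
Difference: -2.075 − 5.894 = -7.969 pp.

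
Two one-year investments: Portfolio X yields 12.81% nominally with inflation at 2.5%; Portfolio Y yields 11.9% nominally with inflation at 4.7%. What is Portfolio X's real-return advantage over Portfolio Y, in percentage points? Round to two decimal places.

3.18

Portfolio X real return: 1.1281/1.025 − 1 = 10.059%.
Portfolio Y real return: 1.119/1.047 − 1 = 6.877%.
Difference: 10.059 − 6.877 = 3.182 pp.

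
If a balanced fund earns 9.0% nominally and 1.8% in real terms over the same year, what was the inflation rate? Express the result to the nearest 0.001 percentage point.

7.073%

From (1+r_nom) = (1+r_real)(1+π), we get 1+π = (1 + 9.0%)/(1 + 1.8%) = 1.090/1.018 ≈ 1.07073.
So π ≈ 7.0727%.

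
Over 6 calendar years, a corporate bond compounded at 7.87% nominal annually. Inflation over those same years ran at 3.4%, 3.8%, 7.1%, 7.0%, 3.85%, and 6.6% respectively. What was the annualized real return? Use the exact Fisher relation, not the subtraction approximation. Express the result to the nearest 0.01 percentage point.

Cumulative inflation factor: 1.034 × 1.038 × 1.071 × 1.070 × 1.0385 × 1.066 ≈ 1.36162.
Nominal growth factor: 1.57545. Real growth factor = 1.57545 / 1.36162 ≈ 1.15704.
Annualized: 1.15704^(1/6) − 1 ≈ 0.02461.

2.46%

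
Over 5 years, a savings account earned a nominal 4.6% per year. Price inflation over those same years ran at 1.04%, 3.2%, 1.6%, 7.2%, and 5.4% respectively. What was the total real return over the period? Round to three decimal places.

4.606%

Cumulative inflation factor: 1.0104 × 1.032 × 1.016 × 1.072 × 1.054 ≈ 1.19702.
Nominal growth factor: 1.25216. Real growth factor = 1.25216 / 1.19702 ≈ 1.04606.
Total real return ≈ 4.6059%.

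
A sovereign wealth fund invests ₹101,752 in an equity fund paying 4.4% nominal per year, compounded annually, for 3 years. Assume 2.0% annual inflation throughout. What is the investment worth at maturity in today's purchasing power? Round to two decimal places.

₹109,104.82

Nominal value at maturity: ₹101,752 × (1 + 4.4%)^3 ≈ ₹115,782.91.
Price-level factor over 3 years: (1 + 2.0%)^3 = 1.061208.
Dividing the nominal maturity value by the price-level factor gives the value in today's money.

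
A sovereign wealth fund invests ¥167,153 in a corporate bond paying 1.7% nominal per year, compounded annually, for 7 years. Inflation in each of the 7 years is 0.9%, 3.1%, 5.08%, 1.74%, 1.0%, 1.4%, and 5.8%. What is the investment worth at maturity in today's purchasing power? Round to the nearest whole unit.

Nominal value at maturity: ¥167,153 × (1 + 1.7%)^7 ≈ ¥188,088.
Price-level factor over 7 years: 1.009 × 1.031 × 1.0508 × 1.0174 × 1.010 × 1.014 × 1.058 ≈ 1.2050543240.
Dividing the nominal maturity value by the price-level factor gives the value in today's money.

¥156,083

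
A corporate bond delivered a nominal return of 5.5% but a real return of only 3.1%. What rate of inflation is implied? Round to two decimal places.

2.33%

From (1+r_nom) = (1+r_real)(1+π), we get 1+π = (1 + 5.5%)/(1 + 3.1%) = 1.055/1.031 ≈ 1.02328.
So π ≈ 2.3278%.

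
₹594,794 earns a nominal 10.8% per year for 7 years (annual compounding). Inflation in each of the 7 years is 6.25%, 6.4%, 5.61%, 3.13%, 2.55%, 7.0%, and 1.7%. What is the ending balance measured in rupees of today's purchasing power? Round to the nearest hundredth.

Nominal value at maturity: ₹594,794 × (1 + 10.8%)^7 ≈ ₹1,219,396.38.
Price-level factor over 7 years: 1.0625 × 1.064 × 1.0561 × 1.0313 × 1.0255 × 1.070 × 1.017 ≈ 1.3740452096.
Dividing the nominal maturity value by the price-level factor gives the value in today's money.

₹887,449.97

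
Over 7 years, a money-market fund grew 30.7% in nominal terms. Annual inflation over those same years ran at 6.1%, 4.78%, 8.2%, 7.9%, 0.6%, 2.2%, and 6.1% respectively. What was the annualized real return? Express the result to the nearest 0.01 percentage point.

-1.14%

Cumulative inflation factor: 1.061 × 1.0478 × 1.082 × 1.079 × 1.006 × 1.022 × 1.061 ≈ 1.41582.
Nominal growth factor: 1.30700. Real growth factor = 1.30700 / 1.41582 ≈ 0.92314.
Annualized: 0.92314^(1/7) − 1 ≈ -0.01136.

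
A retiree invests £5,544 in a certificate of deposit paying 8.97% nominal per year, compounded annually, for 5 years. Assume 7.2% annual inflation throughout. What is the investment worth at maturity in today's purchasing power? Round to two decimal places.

£6,017.06

Nominal value at maturity: £5,544 × (1 + 8.97%)^5 ≈ £8,518.40.
Price-level factor over 5 years: (1 + 7.2%)^5 ≈ 1.4157087842.
Dividing the nominal maturity value by the price-level factor gives the value in today's money.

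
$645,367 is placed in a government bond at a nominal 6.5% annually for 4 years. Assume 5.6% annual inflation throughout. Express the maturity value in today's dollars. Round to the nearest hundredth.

$667,651.01

Nominal value at maturity: $645,367 × (1 + 6.5%)^4 ≈ $830,242.93.
Price-level factor over 4 years: (1 + 5.6%)^4 ≈ 1.2435282985.
Dividing the nominal maturity value by the price-level factor gives the value in today's money.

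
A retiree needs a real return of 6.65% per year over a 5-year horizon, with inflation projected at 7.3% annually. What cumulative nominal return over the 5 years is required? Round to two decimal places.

96.25%

Required annual nominal rate: (1+6.65%)(1+7.3%) − 1 = 14.43545%.
Cumulative over 5 years: (1 + 0.1443545)^5 − 1 ≈ 0.96247.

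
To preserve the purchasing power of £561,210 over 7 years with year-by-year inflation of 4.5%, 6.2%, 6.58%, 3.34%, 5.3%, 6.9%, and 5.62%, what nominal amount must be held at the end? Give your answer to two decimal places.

Cumulative price-level factor: 1.045 × 1.062 × 1.0658 × 1.0334 × 1.053 × 1.069 × 1.0562 ≈ 1.4532395873.
Multiplying £561,210 by the price-level factor gives the future nominal sum.

£815,572.59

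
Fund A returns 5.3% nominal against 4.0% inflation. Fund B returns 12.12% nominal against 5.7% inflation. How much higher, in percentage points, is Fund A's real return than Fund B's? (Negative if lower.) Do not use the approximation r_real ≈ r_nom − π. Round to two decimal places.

Fund A real return: 1.053/1.040 − 1 = 1.250%.
Fund B real return: 1.1212/1.057 − 1 = 6.074%.
Difference: 1.250 − 6.074 = -4.824 pp.

-4.82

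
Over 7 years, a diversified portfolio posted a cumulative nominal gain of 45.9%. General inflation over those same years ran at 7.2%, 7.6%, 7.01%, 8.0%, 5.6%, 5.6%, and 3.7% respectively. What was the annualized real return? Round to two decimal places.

Cumulative inflation factor: 1.072 × 1.076 × 1.0701 × 1.080 × 1.056 × 1.056 × 1.037 ≈ 1.54156.
Nominal growth factor: 1.45900. Real growth factor = 1.45900 / 1.54156 ≈ 0.94644.
Annualized: 0.94644^(1/7) − 1 ≈ -0.00783.

-0.78%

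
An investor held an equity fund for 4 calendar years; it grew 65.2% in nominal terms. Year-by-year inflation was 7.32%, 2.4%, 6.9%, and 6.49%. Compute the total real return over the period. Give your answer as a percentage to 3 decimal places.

Cumulative inflation factor: 1.0732 × 1.024 × 1.069 × 1.0649 ≈ 1.25103.
Nominal growth factor: 1.65200. Real growth factor = 1.65200 / 1.25103 ≈ 1.32051.
Total real return ≈ 32.0514%.

32.051%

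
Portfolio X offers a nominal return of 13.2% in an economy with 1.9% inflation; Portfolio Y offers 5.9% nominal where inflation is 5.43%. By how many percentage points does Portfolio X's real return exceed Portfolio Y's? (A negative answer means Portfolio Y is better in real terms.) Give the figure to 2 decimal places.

10.64

Portfolio X real return: 1.132/1.019 − 1 = 11.089%.
Portfolio Y real return: 1.059/1.0543 − 1 = 0.446%.
Difference: 11.089 − 0.446 = 10.643 pp.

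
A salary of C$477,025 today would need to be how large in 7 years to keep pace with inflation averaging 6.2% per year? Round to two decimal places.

C$726,796.38

Cumulative price-level factor: (1+6.2%)^7 ≈ 1.5236022917.
Multiplying C$477,025 by the price-level factor gives the future nominal sum.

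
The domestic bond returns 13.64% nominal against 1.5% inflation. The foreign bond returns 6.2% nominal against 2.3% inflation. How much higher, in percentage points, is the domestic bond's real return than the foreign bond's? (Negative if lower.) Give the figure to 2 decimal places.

The domestic bond real return: 1.1364/1.015 − 1 = 11.961%.
The foreign bond real return: 1.062/1.023 − 1 = 3.812%.
Difference: 11.961 − 3.812 = 8.149 pp.

8.15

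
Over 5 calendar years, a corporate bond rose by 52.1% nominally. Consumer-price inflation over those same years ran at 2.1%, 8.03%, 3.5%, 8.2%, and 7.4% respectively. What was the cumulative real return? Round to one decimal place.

14.7%

Cumulative inflation factor: 1.021 × 1.0803 × 1.035 × 1.082 × 1.074 ≈ 1.32661.
Nominal growth factor: 1.52100. Real growth factor = 1.52100 / 1.32661 ≈ 1.14653.
Total real return ≈ 14.6535%.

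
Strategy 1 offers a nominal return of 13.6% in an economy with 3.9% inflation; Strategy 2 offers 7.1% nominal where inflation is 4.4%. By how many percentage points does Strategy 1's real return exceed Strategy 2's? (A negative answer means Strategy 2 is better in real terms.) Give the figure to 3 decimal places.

Strategy 1 real return: 1.136/1.039 − 1 = 9.3359%.
Strategy 2 real return: 1.071/1.044 − 1 = 2.5862%.
Difference: 9.3359 − 2.5862 = 6.7497 pp.

6.750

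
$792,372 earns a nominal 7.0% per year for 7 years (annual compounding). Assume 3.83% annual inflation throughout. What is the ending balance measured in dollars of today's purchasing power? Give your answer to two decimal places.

$978,037.68

Nominal value at maturity: $792,372 × (1 + 7.0%)^7 ≈ $1,272,376.28.
Price-level factor over 7 years: (1 + 3.83%)^7 ≈ 1.3009481207.
Dividing the nominal maturity value by the price-level factor gives the value in today's money.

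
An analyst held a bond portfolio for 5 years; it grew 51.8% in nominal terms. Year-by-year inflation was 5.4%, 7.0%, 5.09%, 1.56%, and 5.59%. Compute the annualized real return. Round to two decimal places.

3.62%

Cumulative inflation factor: 1.054 × 1.070 × 1.0509 × 1.0156 × 1.0559 ≈ 1.27096.
Nominal growth factor: 1.51800. Real growth factor = 1.51800 / 1.27096 ≈ 1.19437.
Annualized: 1.19437^(1/5) − 1 ≈ 0.03616.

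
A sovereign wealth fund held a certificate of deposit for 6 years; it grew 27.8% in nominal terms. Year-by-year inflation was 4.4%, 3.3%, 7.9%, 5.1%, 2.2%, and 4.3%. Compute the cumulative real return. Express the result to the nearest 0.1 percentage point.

-2.0%

Cumulative inflation factor: 1.044 × 1.033 × 1.079 × 1.051 × 1.022 × 1.043 ≈ 1.30365.
Nominal growth factor: 1.27800. Real growth factor = 1.27800 / 1.30365 ≈ 0.98033.
Total real return ≈ -1.9674%.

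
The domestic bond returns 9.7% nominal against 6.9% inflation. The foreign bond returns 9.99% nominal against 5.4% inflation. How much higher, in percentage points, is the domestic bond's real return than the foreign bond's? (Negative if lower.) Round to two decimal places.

The domestic bond real return: 1.097/1.069 − 1 = 2.619%.
The foreign bond real return: 1.0999/1.054 − 1 = 4.355%.
Difference: 2.619 − 4.355 = -1.736 pp.

-1.74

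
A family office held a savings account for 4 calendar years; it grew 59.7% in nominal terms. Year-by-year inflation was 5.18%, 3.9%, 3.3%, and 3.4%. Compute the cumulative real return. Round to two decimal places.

Cumulative inflation factor: 1.0518 × 1.039 × 1.033 × 1.034 ≈ 1.16727.
Nominal growth factor: 1.59700. Real growth factor = 1.59700 / 1.16727 ≈ 1.36816.
Total real return ≈ 36.8155%.

36.82%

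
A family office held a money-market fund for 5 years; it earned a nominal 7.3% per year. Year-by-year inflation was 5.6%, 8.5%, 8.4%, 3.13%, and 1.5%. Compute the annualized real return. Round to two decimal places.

1.81%

Cumulative inflation factor: 1.056 × 1.085 × 1.084 × 1.0313 × 1.015 ≈ 1.30009.
Nominal growth factor: 1.42232. Real growth factor = 1.42232 / 1.30009 ≈ 1.09402.
Annualized: 1.09402^(1/5) − 1 ≈ 0.01813.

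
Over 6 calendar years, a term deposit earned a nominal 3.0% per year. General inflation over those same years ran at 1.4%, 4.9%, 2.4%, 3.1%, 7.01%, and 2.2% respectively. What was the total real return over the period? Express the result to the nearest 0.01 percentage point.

-2.78%

Cumulative inflation factor: 1.014 × 1.049 × 1.024 × 1.031 × 1.0701 × 1.022 ≈ 1.22814.
Nominal growth factor: 1.19405. Real growth factor = 1.19405 / 1.22814 ≈ 0.97225.
Total real return ≈ -2.7754%.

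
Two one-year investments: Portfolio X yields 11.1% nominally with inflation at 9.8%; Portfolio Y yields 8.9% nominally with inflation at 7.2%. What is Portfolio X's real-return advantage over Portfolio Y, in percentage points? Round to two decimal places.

Portfolio X real return: 1.111/1.098 − 1 = 1.184%.
Portfolio Y real return: 1.089/1.072 − 1 = 1.586%.
Difference: 1.184 − 1.586 = -0.402 pp.

-0.40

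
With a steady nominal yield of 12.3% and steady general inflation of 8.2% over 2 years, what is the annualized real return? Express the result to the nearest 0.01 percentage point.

With constant rates the annual real return is the same each year: (1+12.3%)/(1+8.2%) − 1 = 0.03789.

3.79%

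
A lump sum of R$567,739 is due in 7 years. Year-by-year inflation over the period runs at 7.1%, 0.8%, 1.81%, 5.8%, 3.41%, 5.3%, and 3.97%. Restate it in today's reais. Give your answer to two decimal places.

R$431,244.60

Price-level factor over 7 years: 1.071 × 1.008 × 1.0181 × 1.058 × 1.0341 × 1.053 × 1.0397 ≈ 1.3165127255.
Purchasing power today: R$567,739 divided by that factor.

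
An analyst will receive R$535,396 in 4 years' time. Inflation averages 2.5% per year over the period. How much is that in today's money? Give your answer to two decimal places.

Price-level factor over 4 years: (1 + 2.5%)^4 ≈ 1.1038128906.
Purchasing power today: R$535,396 divided by that factor.

R$485,042.35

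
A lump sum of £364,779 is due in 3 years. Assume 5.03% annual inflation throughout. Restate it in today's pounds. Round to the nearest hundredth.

Price-level factor over 3 years: (1 + 5.03%)^3 ≈ 1.1586175335.
Purchasing power today: £364,779 divided by that factor.

£314,839.88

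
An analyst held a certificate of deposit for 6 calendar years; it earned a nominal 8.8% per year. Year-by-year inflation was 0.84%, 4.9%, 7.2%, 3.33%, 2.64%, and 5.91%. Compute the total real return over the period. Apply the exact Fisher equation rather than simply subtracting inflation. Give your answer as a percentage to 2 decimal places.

Cumulative inflation factor: 1.0084 × 1.049 × 1.072 × 1.0333 × 1.0264 × 1.0591 ≈ 1.27375.
Nominal growth factor: 1.65872. Real growth factor = 1.65872 / 1.27375 ≈ 1.30224.
Total real return ≈ 30.2238%.

30.22%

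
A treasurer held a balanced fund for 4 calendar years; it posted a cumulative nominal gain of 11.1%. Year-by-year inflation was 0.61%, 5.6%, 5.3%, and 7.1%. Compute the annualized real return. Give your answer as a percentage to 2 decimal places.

Cumulative inflation factor: 1.0061 × 1.056 × 1.053 × 1.071 ≈ 1.19818.
Nominal growth factor: 1.11100. Real growth factor = 1.11100 / 1.19818 ≈ 0.92724.
Annualized: 0.92724^(1/4) − 1 ≈ -0.01871.

-1.87%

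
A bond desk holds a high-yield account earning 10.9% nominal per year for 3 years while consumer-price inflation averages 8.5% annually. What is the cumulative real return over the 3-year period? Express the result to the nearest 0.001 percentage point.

The annual real rate is (1+10.9%)/(1+8.5%) − 1 = 2.2120%.
Compounded over 3 years: (1 + 0.022120)^3 − 1 ≈ 0.06784.

6.784%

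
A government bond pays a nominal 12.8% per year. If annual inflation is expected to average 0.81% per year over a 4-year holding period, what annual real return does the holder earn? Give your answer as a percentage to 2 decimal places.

With constant rates the annual real return is the same each year: (1+12.8%)/(1+0.81%) − 1 = 0.11894.

11.89%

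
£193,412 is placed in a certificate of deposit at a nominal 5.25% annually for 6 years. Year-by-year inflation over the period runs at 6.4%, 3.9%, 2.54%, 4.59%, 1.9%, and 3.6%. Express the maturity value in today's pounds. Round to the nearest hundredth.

£210,059.08

Nominal value at maturity: £193,412 × (1 + 5.25%)^6 ≈ £262,915.41.
Price-level factor over 6 years: 1.064 × 1.039 × 1.0254 × 1.0459 × 1.019 × 1.036 ≈ 1.2516260429.
Dividing the nominal maturity value by the price-level factor gives the value in today's money.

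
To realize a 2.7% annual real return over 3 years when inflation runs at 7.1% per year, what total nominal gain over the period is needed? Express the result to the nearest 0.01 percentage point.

33.07%

Required annual nominal rate: (1+2.7%)(1+7.1%) − 1 = 9.9917%.
Cumulative over 3 years: (1 + 0.099917)^3 − 1 ≈ 0.33070.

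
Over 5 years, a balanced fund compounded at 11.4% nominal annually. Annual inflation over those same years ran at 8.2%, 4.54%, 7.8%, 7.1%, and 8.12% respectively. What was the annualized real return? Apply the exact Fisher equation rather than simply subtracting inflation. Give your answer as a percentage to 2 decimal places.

Cumulative inflation factor: 1.082 × 1.0454 × 1.078 × 1.071 × 1.0812 ≈ 1.41197.
Nominal growth factor: 1.71564. Real growth factor = 1.71564 / 1.41197 ≈ 1.21507.
Annualized: 1.21507^(1/5) − 1 ≈ 0.03973.

3.97%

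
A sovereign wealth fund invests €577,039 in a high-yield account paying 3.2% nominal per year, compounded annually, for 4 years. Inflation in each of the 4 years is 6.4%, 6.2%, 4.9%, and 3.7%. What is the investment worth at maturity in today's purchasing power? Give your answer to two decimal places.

Nominal value at maturity: €577,039 × (1 + 3.2%)^4 ≈ €654,521.56.
Price-level factor over 4 years: 1.064 × 1.062 × 1.049 × 1.037 ≈ 1.2291938800.
The maturity value deflated by that factor is the answer in today's purchasing power.

€532,480.33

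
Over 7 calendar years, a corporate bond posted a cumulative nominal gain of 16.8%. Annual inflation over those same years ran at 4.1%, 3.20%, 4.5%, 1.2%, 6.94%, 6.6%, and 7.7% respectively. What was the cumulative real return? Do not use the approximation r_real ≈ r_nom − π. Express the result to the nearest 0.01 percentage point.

Cumulative inflation factor: 1.041 × 1.0320 × 1.045 × 1.012 × 1.0694 × 1.066 × 1.077 ≈ 1.39489.
Nominal growth factor: 1.16800. Real growth factor = 1.16800 / 1.39489 ≈ 0.83734.
Total real return ≈ -16.2659%.

-16.27%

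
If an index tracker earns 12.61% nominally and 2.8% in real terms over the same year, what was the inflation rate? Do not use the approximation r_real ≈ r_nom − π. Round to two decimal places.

From (1+r_nom) = (1+r_real)(1+π), we get 1+π = (1 + 12.61%)/(1 + 2.8%) = 1.1261/1.028 ≈ 1.09543.
So π ≈ 9.5428%.

9.54%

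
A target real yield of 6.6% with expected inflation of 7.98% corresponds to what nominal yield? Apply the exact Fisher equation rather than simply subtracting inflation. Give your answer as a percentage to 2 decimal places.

15.11%

By the Fisher equation, 1 + r_nom = (1 + 6.6%)(1 + 7.98%) = 1.066 × 1.0798 = 1.1510668.
So r_nom = 15.10668%.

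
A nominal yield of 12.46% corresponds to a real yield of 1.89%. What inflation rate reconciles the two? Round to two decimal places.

10.37%

From (1+r_nom) = (1+r_real)(1+π), we get 1+π = (1 + 12.46%)/(1 + 1.89%) = 1.1246/1.0189 ≈ 1.10374.
So π ≈ 10.3739%.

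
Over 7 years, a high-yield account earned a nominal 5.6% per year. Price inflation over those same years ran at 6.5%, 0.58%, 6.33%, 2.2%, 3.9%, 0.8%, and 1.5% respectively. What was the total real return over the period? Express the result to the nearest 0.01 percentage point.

18.34%

Cumulative inflation factor: 1.065 × 1.0058 × 1.0633 × 1.022 × 1.039 × 1.008 × 1.015 ≈ 1.23740.
Nominal growth factor: 1.46436. Real growth factor = 1.46436 / 1.23740 ≈ 1.18342.
Total real return ≈ 18.3416%.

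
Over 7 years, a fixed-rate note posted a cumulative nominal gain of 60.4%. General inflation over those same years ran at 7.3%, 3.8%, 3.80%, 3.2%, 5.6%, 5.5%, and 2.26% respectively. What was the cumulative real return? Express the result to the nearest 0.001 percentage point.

18.007%

Cumulative inflation factor: 1.073 × 1.038 × 1.0380 × 1.032 × 1.056 × 1.055 × 1.0226 ≈ 1.35924.
Nominal growth factor: 1.60400. Real growth factor = 1.60400 / 1.35924 ≈ 1.18007.
Total real return ≈ 18.0071%.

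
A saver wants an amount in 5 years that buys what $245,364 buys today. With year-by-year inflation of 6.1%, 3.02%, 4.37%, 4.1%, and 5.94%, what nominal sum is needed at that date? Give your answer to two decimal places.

$308,698.24

Cumulative price-level factor: 1.061 × 1.0302 × 1.0437 × 1.041 × 1.0594 ≈ 1.2581236060.
The nominal amount required is $245,364 scaled up by that factor.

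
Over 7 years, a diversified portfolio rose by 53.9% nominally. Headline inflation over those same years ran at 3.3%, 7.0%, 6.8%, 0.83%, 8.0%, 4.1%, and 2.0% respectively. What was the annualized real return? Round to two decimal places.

1.73%

Cumulative inflation factor: 1.033 × 1.070 × 1.068 × 1.0083 × 1.080 × 1.041 × 1.020 ≈ 1.36496.
Nominal growth factor: 1.53900. Real growth factor = 1.53900 / 1.36496 ≈ 1.12751.
Annualized: 1.12751^(1/7) − 1 ≈ 0.01729.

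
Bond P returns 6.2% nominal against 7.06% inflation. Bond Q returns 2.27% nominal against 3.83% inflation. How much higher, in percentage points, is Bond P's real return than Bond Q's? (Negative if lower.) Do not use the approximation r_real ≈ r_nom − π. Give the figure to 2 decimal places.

Bond P real return: 1.062/1.0706 − 1 = -0.803%.
Bond Q real return: 1.0227/1.0383 − 1 = -1.502%.
Difference: -0.803 − (-1.502) = 0.699 pp.

0.70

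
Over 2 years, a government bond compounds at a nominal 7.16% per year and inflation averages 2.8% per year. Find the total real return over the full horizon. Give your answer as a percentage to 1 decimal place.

The annual real rate is (1+7.16%)/(1+2.8%) − 1 = 4.2412%.
Compounded over 2 years: (1 + 0.042412)^2 − 1 ≈ 0.08662.

8.7%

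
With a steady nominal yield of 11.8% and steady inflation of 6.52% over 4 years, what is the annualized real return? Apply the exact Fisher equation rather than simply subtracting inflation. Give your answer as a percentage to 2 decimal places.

With constant rates the annual real return is the same each year: (1+11.8%)/(1+6.52%) − 1 = 0.04957.

4.96%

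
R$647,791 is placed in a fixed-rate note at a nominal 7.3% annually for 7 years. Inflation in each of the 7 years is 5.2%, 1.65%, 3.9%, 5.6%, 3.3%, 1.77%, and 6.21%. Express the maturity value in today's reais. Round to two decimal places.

R$809,738.65

Nominal value at maturity: R$647,791 × (1 + 7.3%)^7 ≈ R$1,060,798.66.
Price-level factor over 7 years: 1.052 × 1.0165 × 1.039 × 1.056 × 1.033 × 1.0177 × 1.0621 ≈ 1.3100506695.
The maturity value deflated by that factor is the answer in today's purchasing power.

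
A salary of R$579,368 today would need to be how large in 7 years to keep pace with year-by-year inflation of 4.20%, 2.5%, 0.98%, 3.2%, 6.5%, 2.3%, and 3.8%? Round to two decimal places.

R$729,262.27

Cumulative price-level factor: 1.0420 × 1.025 × 1.0098 × 1.032 × 1.065 × 1.023 × 1.038 ≈ 1.2587203193.
Multiplying R$579,368 by the price-level factor gives the future nominal sum.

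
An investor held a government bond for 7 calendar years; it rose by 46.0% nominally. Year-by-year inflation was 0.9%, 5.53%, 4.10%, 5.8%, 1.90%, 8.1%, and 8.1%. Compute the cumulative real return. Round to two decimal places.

4.55%

Cumulative inflation factor: 1.009 × 1.0553 × 1.0410 × 1.058 × 1.0190 × 1.081 × 1.081 ≈ 1.39646.
Nominal growth factor: 1.46000. Real growth factor = 1.46000 / 1.39646 ≈ 1.04550.
Total real return ≈ 4.5499%.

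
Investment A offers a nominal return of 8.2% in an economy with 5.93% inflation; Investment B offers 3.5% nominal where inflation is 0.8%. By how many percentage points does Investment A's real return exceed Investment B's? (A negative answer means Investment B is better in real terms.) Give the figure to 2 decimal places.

Investment A real return: 1.082/1.0593 − 1 = 2.143%.
Investment B real return: 1.035/1.008 − 1 = 2.679%.
Difference: 2.143 − 2.679 = -0.536 pp.

-0.54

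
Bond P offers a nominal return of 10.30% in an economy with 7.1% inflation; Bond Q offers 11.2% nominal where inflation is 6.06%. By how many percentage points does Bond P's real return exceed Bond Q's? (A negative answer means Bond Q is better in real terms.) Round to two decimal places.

Bond P real return: 1.1030/1.071 − 1 = 2.988%.
Bond Q real return: 1.112/1.0606 − 1 = 4.846%.
Difference: 2.988 − 4.846 = -1.858 pp.

-1.86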